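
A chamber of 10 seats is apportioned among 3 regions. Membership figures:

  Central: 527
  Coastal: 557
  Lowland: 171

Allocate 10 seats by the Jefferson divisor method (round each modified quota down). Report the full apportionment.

Central: 4; Coastal: 5; Lowland: 1

Standard divisor 1255/10 ≈ 125.5; standard quotas: Central 4.199, Coastal 4.438, Lowland 1.363.
Rounding down gives 4, 4, 1 = 9 seats, so the divisor must be adjusted.
With modified divisor 110: modified quotas Central 4.791, Coastal 5.064, Lowland 1.555.
Rounding down: Central 4, Coastal 5, Lowland 1 (total 10).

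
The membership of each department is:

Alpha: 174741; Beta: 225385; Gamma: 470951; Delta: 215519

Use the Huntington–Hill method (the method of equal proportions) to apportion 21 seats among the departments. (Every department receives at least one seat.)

Alpha 4, Beta 4, Gamma 9, Delta 4

With divisor 50420: modified quotas Alpha 3.466, Beta 4.470, Gamma 9.341, Delta 4.274.
Geometric-mean thresholds: Alpha √(3·4)=3.464, Beta √(4·5)=4.472, Gamma √(9·10)=9.487, Delta √(4·5)=4.472.
Each quota rounded against its threshold gives Alpha 4, Beta 4, Gamma 9, Delta 4 (total 21).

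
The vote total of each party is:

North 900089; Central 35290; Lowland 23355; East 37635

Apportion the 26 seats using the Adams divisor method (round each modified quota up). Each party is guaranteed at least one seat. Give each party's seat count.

North 23, Central 1, Lowland 1, East 1

Standard divisor 996369/26 ≈ 38321.885; standard quotas: North 23.488, Central 0.921, Lowland 0.609, East 0.982.
Rounding up gives 24, 1, 1, 1 = 27 seats, so the divisor must be adjusted.
With modified divisor 40000: modified quotas North 22.502, Central 0.882, Lowland 0.584, East 0.941.
Rounding up: North 23, Central 1, Lowland 1, East 1 (total 26).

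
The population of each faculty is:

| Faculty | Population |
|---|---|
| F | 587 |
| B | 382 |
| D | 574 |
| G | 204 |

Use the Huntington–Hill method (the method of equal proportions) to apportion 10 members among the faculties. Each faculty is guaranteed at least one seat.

With divisor 168: modified quotas F 3.494, B 2.274, D 3.417, G 1.214.
Geometric-mean thresholds: F √(3·4)=3.464, B √(2·3)=2.449, D √(3·4)=3.464, G √(1·2)=1.414.
Each quota rounded against its threshold gives F 4, B 2, D 3, G 1 (total 10).

F 4; B 2; D 3; G 1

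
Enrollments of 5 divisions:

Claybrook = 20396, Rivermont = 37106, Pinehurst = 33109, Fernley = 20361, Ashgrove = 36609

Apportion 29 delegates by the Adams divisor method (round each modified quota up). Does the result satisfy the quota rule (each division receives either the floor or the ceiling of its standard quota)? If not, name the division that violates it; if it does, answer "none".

Standard quotas: Claybrook 4.008, Rivermont 7.291, Pinehurst 6.506, Fernley 4.001, Ashgrove 7.194.
Adams allocation: Claybrook 4, Rivermont 7, Pinehurst 7, Fernley 4, Ashgrove 7.
Every allocation lies between the lower and upper quota.

none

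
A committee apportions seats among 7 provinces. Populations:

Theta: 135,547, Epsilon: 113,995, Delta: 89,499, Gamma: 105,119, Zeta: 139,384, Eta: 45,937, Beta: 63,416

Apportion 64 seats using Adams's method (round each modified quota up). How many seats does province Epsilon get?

10

Standard divisor 692897/64 ≈ 10826.516; standard quotas: Theta 12.520, Epsilon 10.529, Delta 8.267, Gamma 9.709, Zeta 12.874, Eta 4.243, Beta 5.857.
Rounding up gives 13, 11, 9, 10, 13, 5, 6 = 67 seats, so the divisor must be adjusted.
With modified divisor 11424.9: modified quotas Theta 11.864, Epsilon 9.978, Delta 7.834, Gamma 9.201, Zeta 12.200, Eta 4.021, Beta 5.551.
Rounding up: Theta 12, Epsilon 10, Delta 8, Gamma 10, Zeta 13, Eta 5, Beta 6 (total 64).
Epsilon receives 10.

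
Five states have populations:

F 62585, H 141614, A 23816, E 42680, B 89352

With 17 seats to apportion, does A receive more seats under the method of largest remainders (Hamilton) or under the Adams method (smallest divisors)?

Hamilton: F 3, H 7, A 1, E 2, B 4.
Adams: F 3, H 6, A 2, E 2, B 4.
A gets 1 under Hamilton and 2 under Adams.

Adams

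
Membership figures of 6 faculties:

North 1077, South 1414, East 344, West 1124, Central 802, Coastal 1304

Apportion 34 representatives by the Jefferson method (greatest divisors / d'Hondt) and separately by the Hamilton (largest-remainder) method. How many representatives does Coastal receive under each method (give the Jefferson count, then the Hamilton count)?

Jefferson: North 6, South 8, East 2, West 6, Central 4, Coastal 8.
Hamilton: North 6, South 8, East 2, West 6, Central 5, Coastal 7.
Coastal gets 8 under Jefferson and 7 under Hamilton.

8 and 7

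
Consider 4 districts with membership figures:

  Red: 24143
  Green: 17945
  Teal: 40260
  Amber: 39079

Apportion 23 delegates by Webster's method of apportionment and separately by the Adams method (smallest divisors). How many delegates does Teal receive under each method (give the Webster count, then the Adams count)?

Webster: Red 5, Green 3, Teal 8, Amber 7.
Adams: Red 5, Green 4, Teal 7, Amber 7.
Teal gets 8 under Webster and 7 under Adams.

8 and 7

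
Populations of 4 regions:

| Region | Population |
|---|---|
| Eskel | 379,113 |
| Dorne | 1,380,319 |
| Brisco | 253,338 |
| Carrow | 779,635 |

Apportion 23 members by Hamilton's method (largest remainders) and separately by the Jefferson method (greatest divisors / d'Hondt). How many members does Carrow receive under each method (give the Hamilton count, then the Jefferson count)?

7 and 6

Hamilton: Eskel 3, Dorne 11, Brisco 2, Carrow 7.
Jefferson: Eskel 3, Dorne 12, Brisco 2, Carrow 6.
Carrow gets 7 under Hamilton and 6 under Jefferson.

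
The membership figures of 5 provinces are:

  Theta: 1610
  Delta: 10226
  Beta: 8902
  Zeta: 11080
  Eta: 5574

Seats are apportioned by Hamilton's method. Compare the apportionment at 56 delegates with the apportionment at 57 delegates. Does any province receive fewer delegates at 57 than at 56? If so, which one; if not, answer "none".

Theta

At 56 seats: Theta 3, Delta 15, Beta 13, Zeta 17, Eta 8.
At 57 seats: Theta 2, Delta 16, Beta 14, Zeta 17, Eta 8.
Theta drops from 3 to 2.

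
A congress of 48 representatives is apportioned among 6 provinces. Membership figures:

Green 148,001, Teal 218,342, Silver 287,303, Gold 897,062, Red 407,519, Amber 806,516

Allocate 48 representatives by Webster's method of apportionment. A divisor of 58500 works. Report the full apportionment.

Green=3, Teal=4, Silver=5, Gold=15, Red=7, Amber=14

With modified divisor 58500: modified quotas Green 2.530, Teal 3.732, Silver 4.911, Gold 15.334, Red 6.966, Amber 13.787.
Rounding to the nearest integer: Green 3, Teal 4, Silver 5, Gold 15, Red 7, Amber 14 (total 48).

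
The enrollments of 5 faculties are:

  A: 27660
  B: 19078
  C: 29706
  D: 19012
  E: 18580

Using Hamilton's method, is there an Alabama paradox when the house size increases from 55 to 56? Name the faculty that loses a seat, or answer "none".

At 55 seats: A 14, B 9, C 14, D 9, E 9.
At 56 seats: A 14, B 9, C 15, D 9, E 9.
No faculty's allocation decreased.

none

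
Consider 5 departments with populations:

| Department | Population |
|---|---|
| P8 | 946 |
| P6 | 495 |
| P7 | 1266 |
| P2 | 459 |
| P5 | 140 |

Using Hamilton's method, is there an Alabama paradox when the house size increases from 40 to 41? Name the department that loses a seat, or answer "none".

At 40 seats: P8 11, P6 6, P7 15, P2 6, P5 2.
At 41 seats: P8 12, P6 6, P7 16, P2 5, P5 2.
P2 drops from 6 to 5.

P2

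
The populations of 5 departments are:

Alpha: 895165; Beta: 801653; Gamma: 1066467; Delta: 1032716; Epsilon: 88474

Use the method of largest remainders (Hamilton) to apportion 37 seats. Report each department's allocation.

Standard divisor: 3884475 ÷ 37 ≈ 104985.811.
Standard quotas: Alpha 8.5265, Beta 7.6358, Gamma 10.1582, Delta 9.8367, Epsilon 0.8427.
Lower quotas: Alpha 8, Beta 7, Gamma 10, Delta 9, Epsilon 0 (sum 34, leaving 3 seats).
Remainders in descending order: Epsilon 0.8427, Delta 0.8367, Beta 0.6358, Alpha 0.5265, Gamma 0.1582.
Largest remainders: Epsilon, Delta, Beta receive the extra seats.

Alpha: 8, Beta: 8, Gamma: 10, Delta: 10, Epsilon: 1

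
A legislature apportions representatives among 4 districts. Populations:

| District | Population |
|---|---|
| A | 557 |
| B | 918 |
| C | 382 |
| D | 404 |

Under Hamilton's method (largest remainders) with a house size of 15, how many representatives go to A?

4

The standard divisor is 2261/15 ≈ 150.733.
Standard quotas: A 3.695, B 6.090, C 2.534, D 2.680.
Lower quotas: A 3, B 6, C 2, D 2 (sum 13, leaving 2 seats).
Remainders in descending order: A 0.695, D 0.680, C 0.534, B 0.090.
Largest remainders: A, D receive the extra seats.
A receives 4.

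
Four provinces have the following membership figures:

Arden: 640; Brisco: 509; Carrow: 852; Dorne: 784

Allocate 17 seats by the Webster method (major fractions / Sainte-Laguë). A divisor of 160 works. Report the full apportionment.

With modified divisor 160: modified quotas Arden 4.000, Brisco 3.181, Carrow 5.325, Dorne 4.900.
Rounding to the nearest integer: Arden 4, Brisco 3, Carrow 5, Dorne 5 (total 17).

Arden: 4; Brisco: 3; Carrow: 5; Dorne: 5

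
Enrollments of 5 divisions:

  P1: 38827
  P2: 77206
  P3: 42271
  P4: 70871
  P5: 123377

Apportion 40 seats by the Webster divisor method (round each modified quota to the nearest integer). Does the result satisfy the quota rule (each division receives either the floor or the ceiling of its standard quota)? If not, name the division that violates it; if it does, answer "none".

Standard quotas: P1 4.405, P2 8.760, P3 4.796, P4 8.041, P5 13.998.
Webster allocation: P1 4, P2 9, P3 5, P4 8, P5 14.
Every allocation lies between the lower and upper quota.

none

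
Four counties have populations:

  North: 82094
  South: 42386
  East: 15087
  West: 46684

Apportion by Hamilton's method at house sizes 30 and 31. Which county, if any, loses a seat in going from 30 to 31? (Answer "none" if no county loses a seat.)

At 30 seats: North 13, South 7, East 2, West 8.
At 31 seats: North 14, South 7, East 2, West 8.
No county's allocation decreased.

none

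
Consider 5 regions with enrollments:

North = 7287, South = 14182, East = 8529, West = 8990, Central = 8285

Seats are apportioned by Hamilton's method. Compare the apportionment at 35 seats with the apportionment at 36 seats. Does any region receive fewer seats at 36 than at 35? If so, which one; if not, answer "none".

none

At 35 seats: North 5, South 11, East 6, West 7, Central 6.
At 36 seats: North 6, South 11, East 6, West 7, Central 6.
No region's allocation decreased.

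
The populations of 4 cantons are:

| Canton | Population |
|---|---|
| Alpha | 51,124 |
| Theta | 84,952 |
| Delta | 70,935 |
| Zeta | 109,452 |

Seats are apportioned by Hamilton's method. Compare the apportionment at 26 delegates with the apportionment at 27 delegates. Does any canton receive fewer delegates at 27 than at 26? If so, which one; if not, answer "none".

At 26 seats: Alpha 4, Theta 7, Delta 6, Zeta 9.
At 27 seats: Alpha 5, Theta 7, Delta 6, Zeta 9.
No canton's allocation decreased.

none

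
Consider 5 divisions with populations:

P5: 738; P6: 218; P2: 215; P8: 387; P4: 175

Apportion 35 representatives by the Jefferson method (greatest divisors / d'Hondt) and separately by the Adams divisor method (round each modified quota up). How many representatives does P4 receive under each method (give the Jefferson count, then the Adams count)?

Jefferson: P5 16, P6 4, P2 4, P8 8, P4 3.
Adams: P5 14, P6 5, P2 4, P8 8, P4 4.
P4 gets 3 under Jefferson and 4 under Adams.

3 and 4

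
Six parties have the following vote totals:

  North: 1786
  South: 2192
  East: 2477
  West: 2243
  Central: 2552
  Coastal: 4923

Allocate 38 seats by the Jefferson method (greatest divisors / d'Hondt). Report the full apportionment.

Standard divisor 16173/38 ≈ 425.605; standard quotas: North 4.196, South 5.150, East 5.820, West 5.270, Central 5.996, Coastal 11.567.
Rounding down gives 4, 5, 5, 5, 5, 11 = 35 seats, so the divisor must be adjusted.
With modified divisor 400: modified quotas North 4.465, South 5.480, East 6.192, West 5.607, Central 6.380, Coastal 12.307.
Rounding down: North 4, South 5, East 6, West 5, Central 6, Coastal 12 (total 38).

North: 4, South: 5, East: 6, West: 5, Central: 6, Coastal: 12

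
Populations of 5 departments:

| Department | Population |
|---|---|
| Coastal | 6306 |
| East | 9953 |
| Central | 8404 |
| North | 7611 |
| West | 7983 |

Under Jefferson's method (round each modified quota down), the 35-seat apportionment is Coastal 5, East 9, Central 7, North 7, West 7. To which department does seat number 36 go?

Coastal

Priority for the next seat is population ÷ (current seats + 1).
Priorities: Coastal 1051.000, East 995.300, Central 1050.500, North 951.375, West 997.875.
Highest priority: Coastal.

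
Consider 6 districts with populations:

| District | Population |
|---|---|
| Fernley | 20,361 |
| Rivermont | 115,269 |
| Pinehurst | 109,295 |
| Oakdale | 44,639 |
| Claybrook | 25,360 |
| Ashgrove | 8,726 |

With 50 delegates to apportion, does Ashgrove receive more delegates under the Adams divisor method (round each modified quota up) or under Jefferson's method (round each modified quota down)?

Adams: Fernley 3, Rivermont 17, Pinehurst 17, Oakdale 7, Claybrook 4, Ashgrove 2.
Jefferson: Fernley 3, Rivermont 18, Pinehurst 17, Oakdale 7, Claybrook 4, Ashgrove 1.
Ashgrove gets 2 under Adams and 1 under Jefferson.

Adams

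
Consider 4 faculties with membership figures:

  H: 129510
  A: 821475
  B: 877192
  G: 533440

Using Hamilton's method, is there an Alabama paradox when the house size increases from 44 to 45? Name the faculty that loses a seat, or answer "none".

H

At 44 seats: H 3, A 15, B 16, G 10.
At 45 seats: H 2, A 16, B 17, G 10.
H drops from 3 to 2.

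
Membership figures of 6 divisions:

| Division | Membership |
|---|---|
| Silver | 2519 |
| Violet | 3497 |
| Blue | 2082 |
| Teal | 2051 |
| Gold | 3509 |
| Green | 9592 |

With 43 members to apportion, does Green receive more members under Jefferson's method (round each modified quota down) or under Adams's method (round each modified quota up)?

Jefferson: Silver 4, Violet 6, Blue 4, Teal 4, Gold 6, Green 19.
Adams: Silver 5, Violet 6, Blue 4, Teal 4, Gold 7, Green 17.
Green gets 19 under Jefferson and 17 under Adams.

Jefferson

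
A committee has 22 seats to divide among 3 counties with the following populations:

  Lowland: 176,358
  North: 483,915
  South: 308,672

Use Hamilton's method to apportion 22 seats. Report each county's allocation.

The standard divisor is 968945/22 ≈ 44042.955.
Standard quotas: Lowland 4.0042, North 10.9873, South 7.0084.
Lower quotas: Lowland 4, North 10, South 7 (sum 21, leaving 1 seat).
Remainders in descending order: North 0.9873, South 0.0084, Lowland 0.0042.
The surplus seat goes to North.

Lowland: 4, North: 11, South: 7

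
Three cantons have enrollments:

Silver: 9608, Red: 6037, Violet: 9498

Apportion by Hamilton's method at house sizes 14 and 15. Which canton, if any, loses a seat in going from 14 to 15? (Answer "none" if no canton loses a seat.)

At 14 seats: Silver 5, Red 4, Violet 5.
At 15 seats: Silver 6, Red 3, Violet 6.
Red drops from 4 to 3.

Red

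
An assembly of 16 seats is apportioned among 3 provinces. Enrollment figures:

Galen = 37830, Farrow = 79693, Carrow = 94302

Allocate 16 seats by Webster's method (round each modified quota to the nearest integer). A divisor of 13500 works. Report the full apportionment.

With modified divisor 13500: modified quotas Galen 2.802, Farrow 5.903, Carrow 6.985.
Rounding to the nearest integer: Galen 3, Farrow 6, Carrow 7 (total 16).

Galen: 3, Farrow: 6, Carrow: 7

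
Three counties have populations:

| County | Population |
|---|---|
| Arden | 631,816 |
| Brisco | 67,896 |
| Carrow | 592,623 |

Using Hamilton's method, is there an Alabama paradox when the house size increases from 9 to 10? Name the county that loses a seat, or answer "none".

At 9 seats: Arden 4, Brisco 1, Carrow 4.
At 10 seats: Arden 5, Brisco 0, Carrow 5.
Brisco drops from 1 to 0.

Brisco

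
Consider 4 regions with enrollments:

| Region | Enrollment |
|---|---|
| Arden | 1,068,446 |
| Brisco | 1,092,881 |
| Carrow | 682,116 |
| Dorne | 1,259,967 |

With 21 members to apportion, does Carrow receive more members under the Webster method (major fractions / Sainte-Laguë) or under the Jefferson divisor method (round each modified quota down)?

Webster: Arden 5, Brisco 6, Carrow 4, Dorne 6.
Jefferson: Arden 5, Brisco 6, Carrow 3, Dorne 7.
Carrow gets 4 under Webster and 3 under Jefferson.

Webster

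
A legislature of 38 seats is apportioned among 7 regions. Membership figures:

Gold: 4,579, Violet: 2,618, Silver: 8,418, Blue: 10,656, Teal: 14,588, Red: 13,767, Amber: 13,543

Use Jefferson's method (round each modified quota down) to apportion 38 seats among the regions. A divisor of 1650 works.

Gold 2, Violet 1, Silver 5, Blue 6, Teal 8, Red 8, Amber 8

With modified divisor 1650: modified quotas Gold 2.775, Violet 1.587, Silver 5.102, Blue 6.458, Teal 8.841, Red 8.344, Amber 8.208.
Rounding down: Gold 2, Violet 1, Silver 5, Blue 6, Teal 8, Red 8, Amber 8 (total 38).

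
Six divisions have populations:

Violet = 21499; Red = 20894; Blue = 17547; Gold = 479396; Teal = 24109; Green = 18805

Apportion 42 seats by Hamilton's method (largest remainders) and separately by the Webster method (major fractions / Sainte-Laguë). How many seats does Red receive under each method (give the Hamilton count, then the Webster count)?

Hamilton: Violet 2, Red 1, Blue 1, Gold 35, Teal 2, Green 1.
Webster: Violet 2, Red 2, Blue 1, Gold 34, Teal 2, Green 1.
Red gets 1 under Hamilton and 2 under Webster.

1 and 2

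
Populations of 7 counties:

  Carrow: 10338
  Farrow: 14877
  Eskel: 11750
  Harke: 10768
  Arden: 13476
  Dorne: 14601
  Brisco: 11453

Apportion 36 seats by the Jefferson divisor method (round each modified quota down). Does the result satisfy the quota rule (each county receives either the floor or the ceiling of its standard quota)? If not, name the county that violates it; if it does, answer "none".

none

Standard quotas: Carrow 4.265, Farrow 6.137, Eskel 4.847, Harke 4.442, Arden 5.559, Dorne 6.024, Brisco 4.725.
Jefferson allocation: Carrow 4, Farrow 6, Eskel 5, Harke 4, Arden 6, Dorne 6, Brisco 5.
Every allocation lies between the lower and upper quota.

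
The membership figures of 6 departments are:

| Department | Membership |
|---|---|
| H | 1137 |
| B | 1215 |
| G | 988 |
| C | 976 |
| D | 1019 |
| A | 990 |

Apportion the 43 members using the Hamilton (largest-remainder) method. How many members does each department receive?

The standard divisor is 6325/43 ≈ 147.093.
Standard quotas: H 7.730, B 8.260, G 6.717, C 6.635, D 6.928, A 6.730.
Lower quotas: H 7, B 8, G 6, C 6, D 6, A 6 (sum 39, leaving 4 seats).
Remainders in descending order: D 0.928, A 0.730, H 0.730, G 0.717, C 0.635, B 0.260.
Largest remainders: D, A, H, G receive the extra seats.

H 8, B 8, G 7, C 6, D 7, A 7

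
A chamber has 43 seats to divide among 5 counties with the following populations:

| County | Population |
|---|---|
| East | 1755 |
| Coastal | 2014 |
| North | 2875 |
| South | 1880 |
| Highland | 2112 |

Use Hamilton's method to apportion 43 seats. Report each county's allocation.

East=7; Coastal=8; North=12; South=8; Highland=8

Total 10636; standard divisor 10636/43 ≈ 247.349.
Standard quotas: East 7.095, Coastal 8.142, North 11.623, South 7.601, Highland 8.539.
Lower quotas: East 7, Coastal 8, North 11, South 7, Highland 8 (sum 41, leaving 2 seats).
Remainders in descending order: North 0.623, South 0.601, Highland 0.539, Coastal 0.142, East 0.095.
Largest remainders: North, South receive the extra seats.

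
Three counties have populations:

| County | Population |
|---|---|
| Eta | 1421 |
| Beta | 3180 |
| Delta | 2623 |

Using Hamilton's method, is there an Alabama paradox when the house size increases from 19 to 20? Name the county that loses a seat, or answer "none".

none

At 19 seats: Eta 4, Beta 8, Delta 7.
At 20 seats: Eta 4, Beta 9, Delta 7.
No county's allocation decreased.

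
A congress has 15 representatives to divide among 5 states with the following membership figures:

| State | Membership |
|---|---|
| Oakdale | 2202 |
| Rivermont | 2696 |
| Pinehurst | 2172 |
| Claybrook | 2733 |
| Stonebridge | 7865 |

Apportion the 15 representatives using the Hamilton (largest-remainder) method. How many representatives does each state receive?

Oakdale: 2; Rivermont: 2; Pinehurst: 2; Claybrook: 2; Stonebridge: 7

The standard divisor is 17668/15 ≈ 1177.867.
Standard quotas: Oakdale 1.8695, Rivermont 2.2889, Pinehurst 1.8440, Claybrook 2.3203, Stonebridge 6.6773.
Lower quotas: Oakdale 1, Rivermont 2, Pinehurst 1, Claybrook 2, Stonebridge 6 (sum 12, leaving 3 seats).
Remainders in descending order: Oakdale 0.8695, Pinehurst 0.8440, Stonebridge 0.6773, Claybrook 0.3203, Rivermont 0.2889.
The surplus seats go to Oakdale, Pinehurst, Stonebridge.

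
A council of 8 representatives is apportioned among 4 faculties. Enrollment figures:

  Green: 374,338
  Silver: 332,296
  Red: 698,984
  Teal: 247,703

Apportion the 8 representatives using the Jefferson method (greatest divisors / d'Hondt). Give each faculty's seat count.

Green 2, Silver 1, Red 4, Teal 1

Standard divisor 1653321/8 ≈ 206665.125; standard quotas: Green 1.811, Silver 1.608, Red 3.382, Teal 1.199.
Rounding down gives 1, 1, 3, 1 = 6 seats, so the divisor must be adjusted.
With modified divisor 170400: modified quotas Green 2.197, Silver 1.950, Red 4.102, Teal 1.454.
Rounding down: Green 2, Silver 1, Red 4, Teal 1 (total 8).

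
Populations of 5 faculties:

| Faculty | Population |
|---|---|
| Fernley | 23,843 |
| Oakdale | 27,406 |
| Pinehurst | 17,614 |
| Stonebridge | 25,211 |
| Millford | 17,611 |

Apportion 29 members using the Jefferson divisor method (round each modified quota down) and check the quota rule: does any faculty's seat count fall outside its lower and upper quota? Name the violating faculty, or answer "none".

Standard quotas: Fernley 6.191, Oakdale 7.116, Pinehurst 4.574, Stonebridge 6.546, Millford 4.573.
Jefferson allocation: Fernley 6, Oakdale 7, Pinehurst 5, Stonebridge 7, Millford 4.
Every allocation lies between the lower and upper quota.

none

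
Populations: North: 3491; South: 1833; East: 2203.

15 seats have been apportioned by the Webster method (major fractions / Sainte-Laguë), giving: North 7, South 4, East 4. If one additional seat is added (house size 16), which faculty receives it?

Priority for the next seat is population ÷ (current seats + 0.5).
Priorities: North 465.467, South 407.333, East 489.556.
Highest priority: East.

East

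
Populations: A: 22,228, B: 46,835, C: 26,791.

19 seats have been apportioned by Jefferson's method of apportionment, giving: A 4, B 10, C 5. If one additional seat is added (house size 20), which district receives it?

Priority for the next seat is population ÷ (current seats + 1).
Priorities: A 4445.600, B 4257.727, C 4465.167.
Highest priority: C.

C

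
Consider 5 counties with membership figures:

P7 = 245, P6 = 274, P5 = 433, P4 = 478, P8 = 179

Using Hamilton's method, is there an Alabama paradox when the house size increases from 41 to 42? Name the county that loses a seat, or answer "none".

At 41 seats: P7 6, P6 7, P5 11, P4 12, P8 5.
At 42 seats: P7 6, P6 7, P5 11, P4 13, P8 5.
No county's allocation decreased.

none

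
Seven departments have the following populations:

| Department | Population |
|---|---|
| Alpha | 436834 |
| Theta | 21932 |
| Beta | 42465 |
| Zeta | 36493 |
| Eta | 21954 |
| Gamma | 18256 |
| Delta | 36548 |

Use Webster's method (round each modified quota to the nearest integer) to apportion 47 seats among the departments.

Standard divisor 614482/47 ≈ 13074.085; standard quotas: Alpha 33.412, Theta 1.678, Beta 3.248, Zeta 2.791, Eta 1.679, Gamma 1.396, Delta 2.795.
Rounding to the nearest integer gives Alpha 33, Theta 2, Beta 3, Zeta 3, Eta 2, Gamma 1, Delta 3 — total 47, matching the house size, so no adjustment is needed.

Alpha 33, Theta 2, Beta 3, Zeta 3, Eta 2, Gamma 1, Delta 3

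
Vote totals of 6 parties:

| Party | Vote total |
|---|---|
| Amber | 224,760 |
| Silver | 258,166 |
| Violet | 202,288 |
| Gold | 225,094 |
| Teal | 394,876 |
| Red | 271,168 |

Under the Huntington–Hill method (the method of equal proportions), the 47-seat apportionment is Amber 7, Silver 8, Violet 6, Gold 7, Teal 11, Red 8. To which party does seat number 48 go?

Priority for the next seat is population ÷ (√(s·(s+1))).
Priorities: Amber 30034.818, Silver 30425.155, Violet 31213.716, Gold 30079.451, Teal 34369.544, Red 31957.455.
Highest priority: Teal.

Teal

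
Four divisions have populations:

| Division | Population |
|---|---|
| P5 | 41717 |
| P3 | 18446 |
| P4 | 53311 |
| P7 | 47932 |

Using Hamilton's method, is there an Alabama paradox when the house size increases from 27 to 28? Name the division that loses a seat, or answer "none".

none

At 27 seats: P5 7, P3 3, P4 9, P7 8.
At 28 seats: P5 7, P3 3, P4 9, P7 9.
No division's allocation decreased.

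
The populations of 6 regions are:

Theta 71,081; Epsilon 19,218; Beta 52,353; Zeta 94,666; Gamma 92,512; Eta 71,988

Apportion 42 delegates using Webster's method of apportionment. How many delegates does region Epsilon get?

2

Standard divisor 401818/42 ≈ 9567.095; standard quotas: Theta 7.430, Epsilon 2.009, Beta 5.472, Zeta 9.895, Gamma 9.670, Eta 7.525.
Rounding to the nearest integer gives Theta 7, Epsilon 2, Beta 5, Zeta 10, Gamma 10, Eta 8 — total 42, matching the house size, so no adjustment is needed.
Epsilon receives 2.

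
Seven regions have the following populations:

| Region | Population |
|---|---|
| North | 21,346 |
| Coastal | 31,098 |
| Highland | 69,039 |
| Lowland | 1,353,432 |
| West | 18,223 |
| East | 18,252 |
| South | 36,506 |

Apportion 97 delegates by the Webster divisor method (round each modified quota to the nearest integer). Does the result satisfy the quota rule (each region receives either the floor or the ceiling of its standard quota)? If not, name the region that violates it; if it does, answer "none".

Lowland

Standard quotas: North 1.338, Coastal 1.949, Highland 4.326, Lowland 84.814, West 1.142, East 1.144, South 2.288.
Webster allocation: North 1, Coastal 2, Highland 4, Lowland 86, West 1, East 1, South 2.
Lowland has quota 84.814 (lower 84, upper 85) but receives 86 — outside the quota interval.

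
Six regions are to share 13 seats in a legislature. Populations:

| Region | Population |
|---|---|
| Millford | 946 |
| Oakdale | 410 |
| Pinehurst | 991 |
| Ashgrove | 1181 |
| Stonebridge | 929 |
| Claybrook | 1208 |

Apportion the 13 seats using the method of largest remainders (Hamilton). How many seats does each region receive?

Millford 2, Oakdale 1, Pinehurst 2, Ashgrove 3, Stonebridge 2, Claybrook 3

The standard divisor is 5665/13 ≈ 435.769.
Standard quotas: Millford 2.171, Oakdale 0.941, Pinehurst 2.274, Ashgrove 2.710, Stonebridge 2.132, Claybrook 2.772.
Lower quotas: Millford 2, Oakdale 0, Pinehurst 2, Ashgrove 2, Stonebridge 2, Claybrook 2 (sum 10, leaving 3 seats).
Remainders in descending order: Oakdale 0.941, Claybrook 0.772, Ashgrove 0.710, Pinehurst 0.274, Millford 0.171, Stonebridge 0.132.
Largest remainders: Oakdale, Claybrook, Ashgrove receive the extra seats.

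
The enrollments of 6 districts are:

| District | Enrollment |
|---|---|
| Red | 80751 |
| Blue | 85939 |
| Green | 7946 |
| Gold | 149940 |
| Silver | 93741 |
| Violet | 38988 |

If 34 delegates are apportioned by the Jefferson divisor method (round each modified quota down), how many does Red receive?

6

Standard divisor 457305/34 ≈ 13450.147; standard quotas: Red 6.004, Blue 6.389, Green 0.591, Gold 11.148, Silver 6.970, Violet 2.899.
Rounding down gives 6, 6, 0, 11, 6, 2 = 31 seats, so the divisor must be adjusted.
With modified divisor 12400: modified quotas Red 6.512, Blue 6.931, Green 0.641, Gold 12.092, Silver 7.560, Violet 3.144.
Rounding down: Red 6, Blue 6, Green 0, Gold 12, Silver 7, Violet 3 (total 34).
Red receives 6.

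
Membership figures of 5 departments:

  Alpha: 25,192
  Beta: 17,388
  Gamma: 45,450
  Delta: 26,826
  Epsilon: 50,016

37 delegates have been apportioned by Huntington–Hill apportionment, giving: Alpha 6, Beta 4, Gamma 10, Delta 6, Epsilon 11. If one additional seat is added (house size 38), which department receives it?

Priority for the next seat is population ÷ (√(s·(s+1))).
Priorities: Alpha 3887.210, Beta 3888.075, Gamma 4333.487, Delta 4139.342, Epsilon 4353.334.
Highest priority: Epsilon.

Epsilon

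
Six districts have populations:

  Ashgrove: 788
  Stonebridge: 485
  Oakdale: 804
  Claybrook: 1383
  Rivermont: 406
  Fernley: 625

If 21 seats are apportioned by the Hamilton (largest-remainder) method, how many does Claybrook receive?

6

The standard divisor is 4491/21 ≈ 213.857.
Standard quotas: Ashgrove 3.685, Stonebridge 2.268, Oakdale 3.760, Claybrook 6.467, Rivermont 1.898, Fernley 2.923.
Lower quotas: Ashgrove 3, Stonebridge 2, Oakdale 3, Claybrook 6, Rivermont 1, Fernley 2 (sum 17, leaving 4 seats).
Remainders in descending order: Fernley 0.923, Rivermont 0.898, Oakdale 0.760, Ashgrove 0.685, Claybrook 0.467, Stonebridge 0.268.
Largest remainders: Fernley, Rivermont, Oakdale, Ashgrove receive the extra seats.
Claybrook receives 6.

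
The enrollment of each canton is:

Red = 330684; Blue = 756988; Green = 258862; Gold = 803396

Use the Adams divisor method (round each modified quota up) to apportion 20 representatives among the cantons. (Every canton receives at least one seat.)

Standard divisor 2149930/20 ≈ 107496.5; standard quotas: Red 3.076, Blue 7.042, Green 2.408, Gold 7.474.
Rounding up gives 4, 8, 3, 8 = 23 seats, so the divisor must be adjusted.
With modified divisor 120500: modified quotas Red 2.744, Blue 6.282, Green 2.148, Gold 6.667.
Rounding up: Red 3, Blue 7, Green 3, Gold 7 (total 20).

Red 3, Blue 7, Green 3, Gold 7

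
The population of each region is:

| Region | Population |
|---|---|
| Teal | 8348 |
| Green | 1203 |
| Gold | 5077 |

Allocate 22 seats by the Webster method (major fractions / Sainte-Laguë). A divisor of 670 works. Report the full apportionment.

Teal: 12, Green: 2, Gold: 8

With modified divisor 670: modified quotas Teal 12.460, Green 1.796, Gold 7.578.
Rounding to the nearest integer: Teal 12, Green 2, Gold 8 (total 22).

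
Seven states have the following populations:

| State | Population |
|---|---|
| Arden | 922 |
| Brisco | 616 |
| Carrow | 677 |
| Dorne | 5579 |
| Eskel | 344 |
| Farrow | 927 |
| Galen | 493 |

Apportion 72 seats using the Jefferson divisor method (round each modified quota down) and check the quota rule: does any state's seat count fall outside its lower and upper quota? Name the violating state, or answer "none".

Dorne

Standard quotas: Arden 6.945, Brisco 4.640, Carrow 5.100, Dorne 42.026, Eskel 2.591, Farrow 6.983, Galen 3.714.
Jefferson allocation: Arden 7, Brisco 4, Carrow 5, Dorne 44, Eskel 2, Farrow 7, Galen 3.
Dorne has quota 42.026 (lower 42, upper 43) but receives 44 — outside the quota interval.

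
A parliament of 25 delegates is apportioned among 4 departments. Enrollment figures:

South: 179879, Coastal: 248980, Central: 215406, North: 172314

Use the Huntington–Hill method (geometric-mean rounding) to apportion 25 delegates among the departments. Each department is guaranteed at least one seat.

South 5, Coastal 8, Central 7, North 5

With divisor 33040: modified quotas South 5.444, Coastal 7.536, Central 6.520, North 5.215.
Geometric-mean thresholds: South √(5·6)=5.477, Coastal √(7·8)=7.483, Central √(6·7)=6.481, North √(5·6)=5.477.
Each quota rounded against its threshold gives South 5, Coastal 8, Central 7, North 5 (total 25).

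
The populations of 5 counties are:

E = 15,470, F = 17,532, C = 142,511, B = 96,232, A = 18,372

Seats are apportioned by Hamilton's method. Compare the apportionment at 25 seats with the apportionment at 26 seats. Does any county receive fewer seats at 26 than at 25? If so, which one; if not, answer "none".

F

At 25 seats: E 1, F 2, C 12, B 8, A 2.
At 26 seats: E 1, F 1, C 13, B 9, A 2.
F drops from 2 to 1.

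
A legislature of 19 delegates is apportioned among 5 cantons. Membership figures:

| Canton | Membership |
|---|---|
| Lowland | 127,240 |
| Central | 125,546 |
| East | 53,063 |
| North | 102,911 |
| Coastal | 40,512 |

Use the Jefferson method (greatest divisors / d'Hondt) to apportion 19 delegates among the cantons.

Lowland=6, Central=6, East=2, North=4, Coastal=1

Standard divisor 449272/19 ≈ 23645.895; standard quotas: Lowland 5.381, Central 5.309, East 2.244, North 4.352, Coastal 1.713.
Rounding down gives 5, 5, 2, 4, 1 = 17 seats, so the divisor must be adjusted.
With modified divisor 20800: modified quotas Lowland 6.117, Central 6.036, East 2.551, North 4.948, Coastal 1.948.
Rounding down: Lowland 6, Central 6, East 2, North 4, Coastal 1 (total 19).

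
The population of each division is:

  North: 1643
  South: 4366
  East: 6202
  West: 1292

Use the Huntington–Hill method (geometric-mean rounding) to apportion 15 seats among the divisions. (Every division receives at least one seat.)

With divisor 935: modified quotas North 1.757, South 4.670, East 6.633, West 1.382.
Geometric-mean thresholds: North √(1·2)=1.414, South √(4·5)=4.472, East √(6·7)=6.481, West √(1·2)=1.414.
Each quota rounded against its threshold gives North 2, South 5, East 7, West 1 (total 15).

North 2, South 5, East 7, West 1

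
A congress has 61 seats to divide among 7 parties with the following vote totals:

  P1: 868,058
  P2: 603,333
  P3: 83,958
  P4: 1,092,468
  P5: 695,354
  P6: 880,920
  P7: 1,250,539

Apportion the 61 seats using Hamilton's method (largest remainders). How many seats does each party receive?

P1 9, P2 7, P3 1, P4 12, P5 8, P6 10, P7 14

Standard divisor: 5474630 ÷ 61 ≈ 89748.033.
Standard quotas: P1 9.6722, P2 6.7225, P3 0.9355, P4 12.1726, P5 7.7478, P6 9.8155, P7 13.9339.
Lower quotas: P1 9, P2 6, P3 0, P4 12, P5 7, P6 9, P7 13 (sum 56, leaving 5 seats).
Remainders in descending order: P3 0.9355, P7 0.9339, P6 0.8155, P5 0.7478, P2 0.7225, P1 0.6722, P4 0.1726.
The surplus seats go to P3, P7, P6, P5, P2.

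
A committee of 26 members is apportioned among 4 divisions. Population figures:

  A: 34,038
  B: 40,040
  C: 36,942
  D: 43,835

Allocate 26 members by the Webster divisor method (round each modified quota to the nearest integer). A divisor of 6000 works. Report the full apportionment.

A 6; B 7; C 6; D 7

With modified divisor 6000: modified quotas A 5.673, B 6.673, C 6.157, D 7.306.
Rounding to the nearest integer: A 6, B 7, C 6, D 7 (total 26).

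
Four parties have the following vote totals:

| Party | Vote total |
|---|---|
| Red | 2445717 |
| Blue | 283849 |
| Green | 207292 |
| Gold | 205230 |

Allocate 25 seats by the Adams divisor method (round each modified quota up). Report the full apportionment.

Red 18; Blue 3; Green 2; Gold 2

Standard divisor 3142088/25 ≈ 125683.52; standard quotas: Red 19.459, Blue 2.258, Green 1.649, Gold 1.633.
Rounding up gives 20, 3, 2, 2 = 27 seats, so the divisor must be adjusted.
With modified divisor 138900: modified quotas Red 17.608, Blue 2.044, Green 1.492, Gold 1.478.
Rounding up: Red 18, Blue 3, Green 2, Gold 2 (total 25).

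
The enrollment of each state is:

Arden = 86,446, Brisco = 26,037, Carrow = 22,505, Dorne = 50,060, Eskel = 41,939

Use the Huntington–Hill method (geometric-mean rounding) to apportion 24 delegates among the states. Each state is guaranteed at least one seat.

With divisor 9283: modified quotas Arden 9.312, Brisco 2.805, Carrow 2.424, Dorne 5.393, Eskel 4.518.
Geometric-mean thresholds: Arden √(9·10)=9.487, Brisco √(2·3)=2.449, Carrow √(2·3)=2.449, Dorne √(5·6)=5.477, Eskel √(4·5)=4.472.
Each quota rounded against its threshold gives Arden 9, Brisco 3, Carrow 2, Dorne 5, Eskel 5 (total 24).

Arden=9, Brisco=3, Carrow=2, Dorne=5, Eskel=5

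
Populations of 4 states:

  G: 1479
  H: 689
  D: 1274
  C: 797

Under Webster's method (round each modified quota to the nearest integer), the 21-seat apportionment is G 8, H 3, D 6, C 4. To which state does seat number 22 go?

H

Priority for the next seat is population ÷ (current seats + 0.5).
Priorities: G 174.000, H 196.857, D 196.000, C 177.111.
Highest priority: H.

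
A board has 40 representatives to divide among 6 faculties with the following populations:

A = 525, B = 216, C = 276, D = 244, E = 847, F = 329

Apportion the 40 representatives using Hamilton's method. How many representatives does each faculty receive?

A=9, B=4, C=4, D=4, E=14, F=5

Standard divisor: 2437 ÷ 40 ≈ 60.925.
Standard quotas: A 8.617, B 3.545, C 4.530, D 4.005, E 13.902, F 5.400.
Lower quotas: A 8, B 3, C 4, D 4, E 13, F 5 (sum 37, leaving 3 seats).
Remainders in descending order: E 0.902, A 0.617, B 0.545, C 0.530, F 0.400, D 0.005.
The surplus seats go to E, A, B.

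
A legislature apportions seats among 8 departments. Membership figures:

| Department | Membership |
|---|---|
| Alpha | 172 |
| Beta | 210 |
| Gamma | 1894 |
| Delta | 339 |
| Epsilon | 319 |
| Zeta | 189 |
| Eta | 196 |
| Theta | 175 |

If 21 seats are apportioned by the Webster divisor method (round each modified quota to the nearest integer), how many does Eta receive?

Standard divisor 3494/21 ≈ 166.381; standard quotas: Alpha 1.034, Beta 1.262, Gamma 11.384, Delta 2.037, Epsilon 1.917, Zeta 1.136, Eta 1.178, Theta 1.052.
Rounding to the nearest integer gives 1, 1, 11, 2, 2, 1, 1, 1 = 20 seats, so the divisor must be adjusted.
With modified divisor 160: modified quotas Alpha 1.075, Beta 1.312, Gamma 11.838, Delta 2.119, Epsilon 1.994, Zeta 1.181, Eta 1.225, Theta 1.094.
Rounding to the nearest integer: Alpha 1, Beta 1, Gamma 12, Delta 2, Epsilon 2, Zeta 1, Eta 1, Theta 1 (total 21).
Eta receives 1.

1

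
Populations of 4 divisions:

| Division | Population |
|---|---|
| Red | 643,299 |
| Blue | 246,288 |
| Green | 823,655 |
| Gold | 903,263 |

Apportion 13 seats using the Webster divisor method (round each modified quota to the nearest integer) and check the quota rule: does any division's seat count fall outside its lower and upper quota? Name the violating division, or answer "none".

Standard quotas: Red 3.196, Blue 1.224, Green 4.092, Gold 4.488.
Webster allocation: Red 3, Blue 1, Green 4, Gold 5.
Every allocation lies between the lower and upper quota.

none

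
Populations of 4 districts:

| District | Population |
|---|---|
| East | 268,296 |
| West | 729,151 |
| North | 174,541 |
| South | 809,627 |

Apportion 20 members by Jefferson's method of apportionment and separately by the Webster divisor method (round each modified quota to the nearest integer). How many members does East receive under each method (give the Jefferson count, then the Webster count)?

Jefferson: East 2, West 8, North 1, South 9.
Webster: East 3, West 7, North 2, South 8.
East gets 2 under Jefferson and 3 under Webster.

2 and 3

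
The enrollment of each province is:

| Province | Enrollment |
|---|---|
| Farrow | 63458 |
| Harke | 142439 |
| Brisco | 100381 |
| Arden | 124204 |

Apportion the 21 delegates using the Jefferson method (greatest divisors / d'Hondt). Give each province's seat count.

Standard divisor 430482/21 ≈ 20499.143; standard quotas: Farrow 3.096, Harke 6.949, Brisco 4.897, Arden 6.059.
Rounding down gives 3, 6, 4, 6 = 19 seats, so the divisor must be adjusted.
With modified divisor 18900: modified quotas Farrow 3.358, Harke 7.536, Brisco 5.311, Arden 6.572.
Rounding down: Farrow 3, Harke 7, Brisco 5, Arden 6 (total 21).

Farrow: 3, Harke: 7, Brisco: 5, Arden: 6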